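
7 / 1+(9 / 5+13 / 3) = 197 / 15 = 13.13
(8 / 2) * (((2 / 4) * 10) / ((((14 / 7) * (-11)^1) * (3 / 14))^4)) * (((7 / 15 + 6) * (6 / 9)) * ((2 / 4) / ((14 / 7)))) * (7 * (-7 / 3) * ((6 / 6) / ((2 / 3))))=-11411953 / 10673289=-1.07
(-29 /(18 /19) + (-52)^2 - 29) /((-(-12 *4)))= 47599 /864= 55.09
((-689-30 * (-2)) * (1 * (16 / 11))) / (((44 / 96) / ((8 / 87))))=-183.56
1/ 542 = 0.00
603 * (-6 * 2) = -7236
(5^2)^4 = 390625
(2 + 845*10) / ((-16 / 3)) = -1584.75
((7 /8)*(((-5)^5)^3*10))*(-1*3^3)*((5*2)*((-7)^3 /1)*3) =-148377227783203125 /2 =-74188613891601562.50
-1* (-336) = 336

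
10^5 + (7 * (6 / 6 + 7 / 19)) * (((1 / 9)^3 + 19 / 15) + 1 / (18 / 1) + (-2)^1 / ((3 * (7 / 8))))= 6925872619 / 69255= 100005.38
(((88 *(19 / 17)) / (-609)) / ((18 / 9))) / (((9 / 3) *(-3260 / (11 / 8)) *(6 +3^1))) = 2299 / 1822542120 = 0.00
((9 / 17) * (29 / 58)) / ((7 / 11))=99 / 238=0.42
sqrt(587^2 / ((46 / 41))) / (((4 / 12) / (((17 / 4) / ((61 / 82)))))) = 1227417 * sqrt(1886) / 5612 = 9498.29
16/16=1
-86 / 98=-43 / 49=-0.88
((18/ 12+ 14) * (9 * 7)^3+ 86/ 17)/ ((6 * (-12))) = -131774941/ 2448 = -53829.63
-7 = -7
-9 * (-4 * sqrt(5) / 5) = 36 * sqrt(5) / 5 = 16.10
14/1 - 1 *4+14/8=47/4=11.75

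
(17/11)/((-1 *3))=-17/33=-0.52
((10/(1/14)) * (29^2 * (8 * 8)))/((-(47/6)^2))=-271272960/2209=-122803.51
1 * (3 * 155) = 465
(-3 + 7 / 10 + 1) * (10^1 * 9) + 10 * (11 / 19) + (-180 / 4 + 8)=-148.21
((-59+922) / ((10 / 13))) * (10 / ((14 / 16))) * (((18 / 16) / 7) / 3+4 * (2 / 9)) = 5329025 / 441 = 12083.96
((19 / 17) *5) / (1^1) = 95 / 17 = 5.59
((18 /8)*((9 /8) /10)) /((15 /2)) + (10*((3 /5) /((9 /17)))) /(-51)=-1357 /7200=-0.19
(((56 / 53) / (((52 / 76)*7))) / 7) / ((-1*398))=-76 / 959777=-0.00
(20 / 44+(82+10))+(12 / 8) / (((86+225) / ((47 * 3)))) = 637227 / 6842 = 93.13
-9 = -9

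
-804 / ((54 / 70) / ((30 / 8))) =-11725 / 3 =-3908.33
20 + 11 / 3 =71 / 3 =23.67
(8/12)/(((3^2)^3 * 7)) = 2/15309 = 0.00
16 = 16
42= 42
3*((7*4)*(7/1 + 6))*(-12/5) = -13104/5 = -2620.80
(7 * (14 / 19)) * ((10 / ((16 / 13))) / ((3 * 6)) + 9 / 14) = 5.64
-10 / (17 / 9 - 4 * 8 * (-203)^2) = 18 / 2373635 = 0.00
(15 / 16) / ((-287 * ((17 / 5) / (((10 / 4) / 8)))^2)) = -0.00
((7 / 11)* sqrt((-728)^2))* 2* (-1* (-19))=193648 / 11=17604.36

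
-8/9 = -0.89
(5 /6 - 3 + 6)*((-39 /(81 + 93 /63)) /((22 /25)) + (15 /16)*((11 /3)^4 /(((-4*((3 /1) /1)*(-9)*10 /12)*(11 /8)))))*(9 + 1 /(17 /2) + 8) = 17186912311 /314815248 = 54.59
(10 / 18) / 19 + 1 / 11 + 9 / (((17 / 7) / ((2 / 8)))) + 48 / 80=1053079 / 639540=1.65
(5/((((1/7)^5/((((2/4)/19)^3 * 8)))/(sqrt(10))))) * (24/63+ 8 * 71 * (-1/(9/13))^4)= 95811.58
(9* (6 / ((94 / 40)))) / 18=60 / 47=1.28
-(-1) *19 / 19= 1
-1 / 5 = -0.20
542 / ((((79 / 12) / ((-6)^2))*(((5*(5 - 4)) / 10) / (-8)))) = -3746304 / 79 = -47421.57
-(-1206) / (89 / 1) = 1206 / 89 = 13.55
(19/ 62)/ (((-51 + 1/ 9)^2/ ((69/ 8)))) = 106191/ 104042944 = 0.00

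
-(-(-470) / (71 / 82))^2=-1485331600 / 5041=-294650.19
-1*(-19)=19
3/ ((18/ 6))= 1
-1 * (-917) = 917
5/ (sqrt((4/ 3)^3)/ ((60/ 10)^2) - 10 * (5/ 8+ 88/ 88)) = -2843100/ 9240011 - 4320 * sqrt(3)/ 9240011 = -0.31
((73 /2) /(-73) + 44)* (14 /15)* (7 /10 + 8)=17661 /50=353.22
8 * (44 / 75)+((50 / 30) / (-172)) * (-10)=10299 / 2150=4.79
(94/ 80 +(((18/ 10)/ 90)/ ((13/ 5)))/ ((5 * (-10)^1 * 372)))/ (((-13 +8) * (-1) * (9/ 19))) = 53981831/ 108810000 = 0.50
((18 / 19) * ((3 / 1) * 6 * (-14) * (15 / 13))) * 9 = -612360 / 247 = -2479.19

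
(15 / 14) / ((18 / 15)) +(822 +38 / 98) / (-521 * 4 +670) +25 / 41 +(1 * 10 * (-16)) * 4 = -3630896609 / 5681452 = -639.08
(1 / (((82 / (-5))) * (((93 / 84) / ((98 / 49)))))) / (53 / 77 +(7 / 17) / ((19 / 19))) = -9163 / 91512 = -0.10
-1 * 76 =-76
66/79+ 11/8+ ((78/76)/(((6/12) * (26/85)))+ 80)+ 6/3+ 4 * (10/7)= 8122773/84056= 96.64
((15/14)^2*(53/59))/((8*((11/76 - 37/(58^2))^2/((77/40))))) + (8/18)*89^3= 1361596110277335547/4345518175488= 313333.43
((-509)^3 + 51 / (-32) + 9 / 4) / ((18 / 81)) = -37979201763 / 64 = -593425027.55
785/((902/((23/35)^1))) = 3611/6314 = 0.57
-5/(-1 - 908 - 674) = 5/1583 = 0.00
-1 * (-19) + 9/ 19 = 370/ 19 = 19.47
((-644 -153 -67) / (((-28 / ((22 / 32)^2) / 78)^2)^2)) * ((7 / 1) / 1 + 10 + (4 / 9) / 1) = -233572019913194391 / 5156108238848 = -45300.06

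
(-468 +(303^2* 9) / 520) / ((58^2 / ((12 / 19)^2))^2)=94433202 / 5991281868065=0.00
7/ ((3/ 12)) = 28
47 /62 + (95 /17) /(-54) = 9314 /14229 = 0.65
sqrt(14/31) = sqrt(434)/31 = 0.67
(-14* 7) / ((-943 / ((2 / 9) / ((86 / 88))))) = 8624 / 364941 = 0.02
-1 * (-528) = 528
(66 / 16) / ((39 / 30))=3.17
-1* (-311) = 311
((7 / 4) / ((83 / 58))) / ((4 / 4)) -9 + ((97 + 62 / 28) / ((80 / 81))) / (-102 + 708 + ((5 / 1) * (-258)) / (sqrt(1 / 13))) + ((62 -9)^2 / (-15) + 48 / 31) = -219597913052149 / 1134883196160 -179181 * sqrt(13) / 29404928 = -193.52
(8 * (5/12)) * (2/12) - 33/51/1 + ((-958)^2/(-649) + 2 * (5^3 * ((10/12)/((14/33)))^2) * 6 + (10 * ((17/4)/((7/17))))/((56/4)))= 4380.79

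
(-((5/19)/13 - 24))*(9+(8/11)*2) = 681145/2717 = 250.70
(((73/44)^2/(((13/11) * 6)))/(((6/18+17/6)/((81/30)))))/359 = 143883/156064480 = 0.00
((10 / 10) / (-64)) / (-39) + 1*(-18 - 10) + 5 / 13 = -68927 / 2496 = -27.61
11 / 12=0.92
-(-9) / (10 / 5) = 9 / 2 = 4.50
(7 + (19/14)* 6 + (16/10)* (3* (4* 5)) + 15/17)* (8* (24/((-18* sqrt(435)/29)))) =-426592* sqrt(435)/5355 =-1661.49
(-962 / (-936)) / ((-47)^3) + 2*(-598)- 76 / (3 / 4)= -4848949429 / 3737628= -1297.33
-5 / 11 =-0.45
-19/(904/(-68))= 323/226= 1.43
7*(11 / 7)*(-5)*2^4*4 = -3520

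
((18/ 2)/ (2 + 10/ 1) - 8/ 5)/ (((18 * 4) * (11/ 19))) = -0.02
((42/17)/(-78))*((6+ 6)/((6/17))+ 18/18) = -245/221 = -1.11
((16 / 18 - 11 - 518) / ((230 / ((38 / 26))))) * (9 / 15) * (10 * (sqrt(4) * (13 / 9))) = -180614 / 3105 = -58.17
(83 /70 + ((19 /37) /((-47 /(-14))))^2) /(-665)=-255954963 /140772832550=-0.00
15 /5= 3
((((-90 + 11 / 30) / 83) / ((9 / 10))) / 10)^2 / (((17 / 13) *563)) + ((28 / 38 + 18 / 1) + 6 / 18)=1741605405715987 / 91326040776900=19.07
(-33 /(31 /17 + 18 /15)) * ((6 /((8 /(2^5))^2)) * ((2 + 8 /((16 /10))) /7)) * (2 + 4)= -1615680 /257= -6286.69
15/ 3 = 5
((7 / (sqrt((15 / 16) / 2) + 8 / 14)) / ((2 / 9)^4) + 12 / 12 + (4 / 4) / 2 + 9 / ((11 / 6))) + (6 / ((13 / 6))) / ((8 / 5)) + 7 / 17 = -6247682125 / 542113 + 2250423 * sqrt(30) / 892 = 2293.78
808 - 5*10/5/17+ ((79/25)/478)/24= 3936618143/4875600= 807.41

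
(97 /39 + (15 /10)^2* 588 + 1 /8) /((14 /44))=4549501 /1092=4166.21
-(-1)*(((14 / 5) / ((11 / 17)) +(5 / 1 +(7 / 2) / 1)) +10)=2511 / 110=22.83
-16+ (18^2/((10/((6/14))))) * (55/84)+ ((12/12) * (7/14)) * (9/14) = -1291/196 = -6.59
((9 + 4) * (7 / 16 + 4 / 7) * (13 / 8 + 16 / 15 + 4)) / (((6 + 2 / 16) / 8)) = 114.64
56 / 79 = 0.71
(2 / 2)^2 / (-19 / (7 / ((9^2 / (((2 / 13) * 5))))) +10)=-0.00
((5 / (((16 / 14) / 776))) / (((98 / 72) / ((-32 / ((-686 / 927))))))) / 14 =7704.13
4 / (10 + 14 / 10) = 20 / 57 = 0.35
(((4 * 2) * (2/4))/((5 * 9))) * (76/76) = 4/45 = 0.09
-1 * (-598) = 598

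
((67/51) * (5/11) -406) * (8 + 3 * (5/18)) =-12053843/3366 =-3581.06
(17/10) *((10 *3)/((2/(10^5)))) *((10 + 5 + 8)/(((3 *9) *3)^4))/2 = 9775000/14348907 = 0.68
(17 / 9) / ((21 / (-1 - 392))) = -2227 / 63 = -35.35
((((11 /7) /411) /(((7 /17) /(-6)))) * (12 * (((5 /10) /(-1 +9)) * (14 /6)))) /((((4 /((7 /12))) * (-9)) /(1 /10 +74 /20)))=3553 /591840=0.01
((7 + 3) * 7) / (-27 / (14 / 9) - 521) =-980 / 7537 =-0.13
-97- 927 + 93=-931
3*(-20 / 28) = -15 / 7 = -2.14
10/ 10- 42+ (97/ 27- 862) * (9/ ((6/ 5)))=-116623/ 18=-6479.06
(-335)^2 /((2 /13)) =729462.50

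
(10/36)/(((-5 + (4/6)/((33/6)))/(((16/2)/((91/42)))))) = -0.21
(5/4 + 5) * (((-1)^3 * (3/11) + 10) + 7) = 1150/11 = 104.55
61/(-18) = -61/18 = -3.39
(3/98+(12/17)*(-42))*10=-246705/833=-296.16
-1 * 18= -18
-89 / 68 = -1.31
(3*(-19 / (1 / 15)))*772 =-660060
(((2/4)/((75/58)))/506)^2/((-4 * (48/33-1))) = -841/2618550000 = -0.00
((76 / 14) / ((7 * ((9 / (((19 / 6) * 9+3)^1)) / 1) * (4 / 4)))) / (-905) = -19 / 6335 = -0.00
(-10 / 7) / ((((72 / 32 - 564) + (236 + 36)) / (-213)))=-8520 / 8113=-1.05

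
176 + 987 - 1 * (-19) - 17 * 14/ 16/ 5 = 47161/ 40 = 1179.02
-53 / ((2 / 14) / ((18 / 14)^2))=-4293 / 7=-613.29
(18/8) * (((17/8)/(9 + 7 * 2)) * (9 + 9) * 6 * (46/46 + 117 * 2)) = 970785/184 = 5276.01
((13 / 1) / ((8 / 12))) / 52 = 3 / 8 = 0.38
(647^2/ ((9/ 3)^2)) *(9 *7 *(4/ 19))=11721052/ 19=616897.47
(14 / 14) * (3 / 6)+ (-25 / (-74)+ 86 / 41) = 4453 / 1517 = 2.94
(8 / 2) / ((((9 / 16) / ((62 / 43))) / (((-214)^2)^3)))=381113474312757248 / 387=984789339309450.25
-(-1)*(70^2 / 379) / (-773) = -4900 / 292967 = -0.02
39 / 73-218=-15875 / 73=-217.47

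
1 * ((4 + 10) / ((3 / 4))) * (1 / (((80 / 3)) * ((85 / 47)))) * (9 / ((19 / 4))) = 5922 / 8075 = 0.73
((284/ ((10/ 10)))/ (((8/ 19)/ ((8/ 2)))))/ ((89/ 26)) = 70148/ 89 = 788.18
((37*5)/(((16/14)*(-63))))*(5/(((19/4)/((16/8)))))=-925/171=-5.41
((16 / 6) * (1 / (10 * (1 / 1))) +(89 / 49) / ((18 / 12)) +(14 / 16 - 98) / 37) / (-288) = 2249 / 564480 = 0.00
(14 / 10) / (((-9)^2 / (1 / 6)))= 7 / 2430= 0.00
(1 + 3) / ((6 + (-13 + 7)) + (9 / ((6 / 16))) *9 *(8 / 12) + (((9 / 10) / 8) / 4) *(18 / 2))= 1280 / 46161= 0.03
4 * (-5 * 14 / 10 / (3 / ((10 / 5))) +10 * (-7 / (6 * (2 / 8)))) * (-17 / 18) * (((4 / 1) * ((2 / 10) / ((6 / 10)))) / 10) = 10472 / 405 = 25.86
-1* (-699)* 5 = 3495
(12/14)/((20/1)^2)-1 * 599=-838597/1400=-599.00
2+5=7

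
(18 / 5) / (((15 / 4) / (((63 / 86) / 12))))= 63 / 1075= 0.06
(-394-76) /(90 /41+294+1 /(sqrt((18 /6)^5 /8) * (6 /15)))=-28432807920 /17918381399+17776575 * sqrt(6) /17918381399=-1.58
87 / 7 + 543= 3888 / 7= 555.43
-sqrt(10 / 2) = -2.24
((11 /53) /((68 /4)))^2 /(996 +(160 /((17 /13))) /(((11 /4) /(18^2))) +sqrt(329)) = 3835851492 /396613522720191719-14641 * sqrt(329) /23330207218834807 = 0.00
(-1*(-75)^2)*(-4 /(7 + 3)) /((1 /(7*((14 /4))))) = 55125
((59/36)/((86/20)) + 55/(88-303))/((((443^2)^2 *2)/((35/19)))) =0.00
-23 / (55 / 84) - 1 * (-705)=36843 / 55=669.87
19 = 19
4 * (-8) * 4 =-128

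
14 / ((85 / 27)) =378 / 85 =4.45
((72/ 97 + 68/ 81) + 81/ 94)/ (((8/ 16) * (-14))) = -257807/ 738558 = -0.35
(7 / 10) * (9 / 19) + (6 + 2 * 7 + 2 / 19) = 3883 / 190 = 20.44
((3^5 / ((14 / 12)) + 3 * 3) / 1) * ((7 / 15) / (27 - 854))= -507 / 4135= -0.12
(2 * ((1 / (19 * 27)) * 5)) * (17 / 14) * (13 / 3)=1105 / 10773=0.10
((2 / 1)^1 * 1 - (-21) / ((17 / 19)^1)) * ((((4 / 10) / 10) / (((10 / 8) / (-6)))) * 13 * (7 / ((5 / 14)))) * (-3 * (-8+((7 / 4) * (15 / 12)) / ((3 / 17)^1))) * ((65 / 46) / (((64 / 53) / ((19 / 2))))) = 182674.16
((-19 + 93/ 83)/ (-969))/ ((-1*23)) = -1484/ 1849821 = -0.00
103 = 103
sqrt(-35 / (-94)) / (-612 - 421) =-sqrt(3290) / 97102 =-0.00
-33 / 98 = -0.34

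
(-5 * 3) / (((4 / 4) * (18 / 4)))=-10 / 3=-3.33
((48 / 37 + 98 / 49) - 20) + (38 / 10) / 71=-218687 / 13135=-16.65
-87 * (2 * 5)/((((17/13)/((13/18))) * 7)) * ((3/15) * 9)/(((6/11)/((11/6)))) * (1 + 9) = -2965105/714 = -4152.81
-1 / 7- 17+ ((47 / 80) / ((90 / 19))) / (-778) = -672198251 / 39211200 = -17.14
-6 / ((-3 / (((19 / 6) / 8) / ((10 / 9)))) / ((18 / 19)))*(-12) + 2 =-61 / 10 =-6.10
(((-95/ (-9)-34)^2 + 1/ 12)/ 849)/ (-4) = -178111/ 1100304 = -0.16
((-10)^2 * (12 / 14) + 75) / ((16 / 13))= 14625 / 112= 130.58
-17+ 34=17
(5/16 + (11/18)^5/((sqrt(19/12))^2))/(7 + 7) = 0.03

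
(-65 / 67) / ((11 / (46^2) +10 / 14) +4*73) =-962780 / 290495987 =-0.00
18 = 18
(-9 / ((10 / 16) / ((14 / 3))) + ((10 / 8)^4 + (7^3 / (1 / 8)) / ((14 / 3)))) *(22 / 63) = 7367239 / 40320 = 182.72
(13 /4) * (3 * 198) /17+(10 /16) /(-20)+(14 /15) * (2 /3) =114.15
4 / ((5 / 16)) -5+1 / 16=629 / 80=7.86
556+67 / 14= 7851 / 14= 560.79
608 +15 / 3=613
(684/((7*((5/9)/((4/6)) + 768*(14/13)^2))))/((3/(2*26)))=12021984/6328091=1.90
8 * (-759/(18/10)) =-10120/3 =-3373.33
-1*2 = -2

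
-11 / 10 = -1.10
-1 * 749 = -749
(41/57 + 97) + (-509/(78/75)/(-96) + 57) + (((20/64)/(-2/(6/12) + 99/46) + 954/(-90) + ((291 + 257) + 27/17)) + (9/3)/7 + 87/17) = 19870122997/28217280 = 704.18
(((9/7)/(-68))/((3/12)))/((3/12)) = -36/119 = -0.30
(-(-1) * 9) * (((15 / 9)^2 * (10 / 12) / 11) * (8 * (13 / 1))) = 6500 / 33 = 196.97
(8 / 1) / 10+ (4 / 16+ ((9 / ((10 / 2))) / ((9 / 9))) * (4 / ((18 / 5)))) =61 / 20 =3.05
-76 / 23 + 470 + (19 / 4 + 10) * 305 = 4965.45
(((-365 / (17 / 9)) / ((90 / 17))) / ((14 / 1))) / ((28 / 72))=-657 / 98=-6.70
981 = 981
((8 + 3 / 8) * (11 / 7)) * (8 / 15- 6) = -30217 / 420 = -71.95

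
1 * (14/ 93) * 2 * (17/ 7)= 68/ 93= 0.73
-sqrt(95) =-9.75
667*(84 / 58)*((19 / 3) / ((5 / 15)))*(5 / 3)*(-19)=-581210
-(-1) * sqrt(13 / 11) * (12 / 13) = 12 * sqrt(143) / 143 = 1.00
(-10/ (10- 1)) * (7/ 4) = -35/ 18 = -1.94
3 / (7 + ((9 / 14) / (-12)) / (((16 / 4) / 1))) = 0.43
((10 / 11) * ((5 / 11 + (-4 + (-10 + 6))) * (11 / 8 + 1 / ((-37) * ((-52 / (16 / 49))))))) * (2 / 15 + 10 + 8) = -1463438404 / 8555547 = -171.05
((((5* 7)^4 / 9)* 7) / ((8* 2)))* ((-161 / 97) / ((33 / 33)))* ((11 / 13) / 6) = -18603248125 / 1089504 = -17074.97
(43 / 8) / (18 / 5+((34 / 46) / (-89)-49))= -440105 / 3718032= -0.12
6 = 6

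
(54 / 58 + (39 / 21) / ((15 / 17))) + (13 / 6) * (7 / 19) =147879 / 38570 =3.83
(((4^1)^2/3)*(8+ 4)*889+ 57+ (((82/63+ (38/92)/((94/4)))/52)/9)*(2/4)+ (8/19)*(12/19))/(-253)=-1310593283940511/5821968015864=-225.11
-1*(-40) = 40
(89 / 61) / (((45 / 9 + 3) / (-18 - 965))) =-87487 / 488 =-179.28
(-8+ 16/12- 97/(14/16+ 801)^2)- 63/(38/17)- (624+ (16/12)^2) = -9297730078511/14074060950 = -660.63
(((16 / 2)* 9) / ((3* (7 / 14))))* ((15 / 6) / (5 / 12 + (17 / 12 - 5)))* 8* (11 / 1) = -63360 / 19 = -3334.74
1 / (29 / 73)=73 / 29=2.52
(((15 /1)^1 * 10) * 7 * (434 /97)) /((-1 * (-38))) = 123.63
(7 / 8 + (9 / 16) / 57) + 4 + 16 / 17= 30109 / 5168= 5.83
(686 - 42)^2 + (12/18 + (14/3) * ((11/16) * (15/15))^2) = 159259727/384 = 414738.87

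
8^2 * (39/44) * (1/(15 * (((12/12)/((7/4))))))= 6.62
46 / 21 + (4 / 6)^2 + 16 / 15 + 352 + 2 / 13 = 1457228 / 4095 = 355.86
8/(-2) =-4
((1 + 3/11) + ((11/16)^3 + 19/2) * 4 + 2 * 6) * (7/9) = 4145239/101376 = 40.89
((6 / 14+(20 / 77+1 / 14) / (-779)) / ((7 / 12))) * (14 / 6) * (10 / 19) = 1027260 / 1139677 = 0.90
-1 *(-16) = 16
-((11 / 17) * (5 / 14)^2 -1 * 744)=2478733 / 3332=743.92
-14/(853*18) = -7/7677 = -0.00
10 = 10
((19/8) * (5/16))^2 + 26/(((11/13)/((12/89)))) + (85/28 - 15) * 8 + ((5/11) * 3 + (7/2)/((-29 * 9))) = -2627782308839/29304963072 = -89.67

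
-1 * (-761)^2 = -579121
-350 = -350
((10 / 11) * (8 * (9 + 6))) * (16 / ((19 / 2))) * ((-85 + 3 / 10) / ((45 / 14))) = -275968 / 57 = -4841.54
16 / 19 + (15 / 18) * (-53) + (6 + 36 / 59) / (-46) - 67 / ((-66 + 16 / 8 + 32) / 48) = 4411348 / 77349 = 57.03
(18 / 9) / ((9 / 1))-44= -394 / 9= -43.78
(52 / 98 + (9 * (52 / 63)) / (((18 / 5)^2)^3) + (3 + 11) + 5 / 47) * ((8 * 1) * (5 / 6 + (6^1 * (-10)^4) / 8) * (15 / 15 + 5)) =12902768909019145 / 2447817246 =5271132.45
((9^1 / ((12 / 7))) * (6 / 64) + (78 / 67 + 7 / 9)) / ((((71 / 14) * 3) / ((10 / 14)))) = 939385 / 8220096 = 0.11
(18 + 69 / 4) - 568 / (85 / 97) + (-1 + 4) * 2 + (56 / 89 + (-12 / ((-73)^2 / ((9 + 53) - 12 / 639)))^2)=-2626377435321295951 / 4331886424979060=-606.29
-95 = -95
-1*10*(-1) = 10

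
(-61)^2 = 3721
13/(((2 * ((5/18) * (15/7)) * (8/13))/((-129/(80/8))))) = -457821/2000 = -228.91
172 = 172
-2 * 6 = -12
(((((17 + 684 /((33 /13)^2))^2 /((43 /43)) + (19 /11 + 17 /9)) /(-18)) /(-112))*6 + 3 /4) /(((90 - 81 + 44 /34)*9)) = 6908937683 /13946430960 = 0.50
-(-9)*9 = 81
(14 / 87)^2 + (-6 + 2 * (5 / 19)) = -783452 / 143811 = -5.45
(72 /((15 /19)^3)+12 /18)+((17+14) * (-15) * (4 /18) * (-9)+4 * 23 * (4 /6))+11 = 430997 /375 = 1149.33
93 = 93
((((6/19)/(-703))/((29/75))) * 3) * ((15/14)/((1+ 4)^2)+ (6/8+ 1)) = -0.01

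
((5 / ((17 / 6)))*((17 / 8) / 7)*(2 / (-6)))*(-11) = 55 / 28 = 1.96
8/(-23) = -8/23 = -0.35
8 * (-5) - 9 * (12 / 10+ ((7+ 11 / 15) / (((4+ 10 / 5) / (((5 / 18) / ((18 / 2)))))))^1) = -20719 / 405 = -51.16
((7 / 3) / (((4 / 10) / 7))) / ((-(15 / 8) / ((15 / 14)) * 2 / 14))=-490 / 3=-163.33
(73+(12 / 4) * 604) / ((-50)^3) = -377 / 25000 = -0.02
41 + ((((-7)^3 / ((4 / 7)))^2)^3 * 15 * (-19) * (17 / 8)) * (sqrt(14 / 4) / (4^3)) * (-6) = 41 + 2784633198116532833318535 * sqrt(14) / 2097152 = 4968234717935881293.38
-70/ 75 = -14/ 15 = -0.93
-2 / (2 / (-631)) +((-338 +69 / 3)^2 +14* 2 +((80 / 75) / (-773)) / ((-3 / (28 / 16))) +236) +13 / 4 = 13931149117 / 139140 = 100123.25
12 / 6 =2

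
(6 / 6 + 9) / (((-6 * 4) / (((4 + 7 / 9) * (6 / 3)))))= -215 / 54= -3.98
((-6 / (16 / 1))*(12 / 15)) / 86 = -3 / 860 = -0.00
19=19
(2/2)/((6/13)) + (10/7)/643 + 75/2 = 535649/13503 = 39.67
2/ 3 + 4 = 14/ 3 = 4.67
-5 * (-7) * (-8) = -280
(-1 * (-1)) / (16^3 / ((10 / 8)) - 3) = 5 / 16369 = 0.00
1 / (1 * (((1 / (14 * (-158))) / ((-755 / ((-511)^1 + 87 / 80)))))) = -133604800 / 40793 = -3275.19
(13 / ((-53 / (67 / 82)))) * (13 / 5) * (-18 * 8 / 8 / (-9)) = -11323 / 10865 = -1.04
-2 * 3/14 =-3/7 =-0.43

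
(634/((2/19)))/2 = 3011.50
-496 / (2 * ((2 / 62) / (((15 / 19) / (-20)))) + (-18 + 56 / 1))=-23064 / 1691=-13.64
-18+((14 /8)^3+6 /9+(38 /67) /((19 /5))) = -11.82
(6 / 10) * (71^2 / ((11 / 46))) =12648.33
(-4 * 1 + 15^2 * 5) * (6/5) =6726/5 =1345.20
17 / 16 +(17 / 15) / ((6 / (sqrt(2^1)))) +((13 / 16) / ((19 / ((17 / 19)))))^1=17 * sqrt(2) / 90 +3179 / 2888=1.37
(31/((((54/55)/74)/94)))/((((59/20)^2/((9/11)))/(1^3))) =215636000/10443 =20648.86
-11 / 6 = -1.83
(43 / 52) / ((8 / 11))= 473 / 416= 1.14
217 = 217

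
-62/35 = -1.77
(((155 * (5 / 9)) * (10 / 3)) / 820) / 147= 775 / 325458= 0.00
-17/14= -1.21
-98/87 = -1.13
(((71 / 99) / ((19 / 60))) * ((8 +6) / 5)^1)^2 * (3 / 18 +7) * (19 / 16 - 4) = -106213870 / 131043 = -810.53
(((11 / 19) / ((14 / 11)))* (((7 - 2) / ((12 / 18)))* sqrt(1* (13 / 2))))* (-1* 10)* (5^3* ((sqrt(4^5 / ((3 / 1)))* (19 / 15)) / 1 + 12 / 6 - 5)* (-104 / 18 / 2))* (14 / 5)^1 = -983125* sqrt(26) / 19 + 6292000* sqrt(78) / 27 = 1794286.67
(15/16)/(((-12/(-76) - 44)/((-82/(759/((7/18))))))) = 3895/4335408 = 0.00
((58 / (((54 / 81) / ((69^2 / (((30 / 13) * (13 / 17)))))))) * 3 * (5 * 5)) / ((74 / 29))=1021020255 / 148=6898785.51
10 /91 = 0.11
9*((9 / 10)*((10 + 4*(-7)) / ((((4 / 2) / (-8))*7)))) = 2916 / 35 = 83.31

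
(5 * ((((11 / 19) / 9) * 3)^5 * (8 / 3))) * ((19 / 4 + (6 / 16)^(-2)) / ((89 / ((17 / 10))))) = 1169069209 / 1445866012971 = 0.00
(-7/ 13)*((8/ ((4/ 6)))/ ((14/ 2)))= -12/ 13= -0.92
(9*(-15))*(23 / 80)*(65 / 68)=-40365 / 1088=-37.10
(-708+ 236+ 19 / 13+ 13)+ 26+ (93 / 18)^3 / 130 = -12087809 / 28080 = -430.48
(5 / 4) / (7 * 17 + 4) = 5 / 492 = 0.01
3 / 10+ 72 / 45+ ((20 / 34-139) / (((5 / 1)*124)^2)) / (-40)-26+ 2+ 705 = 178504599153 / 261392000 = 682.90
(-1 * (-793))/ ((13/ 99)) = 6039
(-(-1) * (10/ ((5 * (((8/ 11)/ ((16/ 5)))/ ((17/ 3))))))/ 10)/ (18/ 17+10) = 3179/ 7050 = 0.45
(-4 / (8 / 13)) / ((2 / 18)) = -117 / 2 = -58.50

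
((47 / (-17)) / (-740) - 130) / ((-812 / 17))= 1635353 / 600880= 2.72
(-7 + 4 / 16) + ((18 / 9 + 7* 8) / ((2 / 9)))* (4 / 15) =1257 / 20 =62.85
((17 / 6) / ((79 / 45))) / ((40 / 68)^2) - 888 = -2791341 / 3160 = -883.34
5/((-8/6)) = -15/4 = -3.75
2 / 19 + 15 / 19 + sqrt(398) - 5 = -78 / 19 + sqrt(398) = 15.84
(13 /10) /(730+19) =13 /7490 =0.00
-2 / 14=-1 / 7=-0.14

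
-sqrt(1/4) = -1/2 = -0.50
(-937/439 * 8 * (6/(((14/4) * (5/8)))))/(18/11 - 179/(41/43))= 0.25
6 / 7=0.86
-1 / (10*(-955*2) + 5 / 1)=0.00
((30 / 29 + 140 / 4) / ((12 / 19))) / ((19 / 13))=13585 / 348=39.04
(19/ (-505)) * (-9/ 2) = 171/ 1010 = 0.17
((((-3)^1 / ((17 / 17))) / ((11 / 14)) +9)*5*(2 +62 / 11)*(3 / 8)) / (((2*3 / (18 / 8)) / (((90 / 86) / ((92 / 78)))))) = 94533075 / 3829408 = 24.69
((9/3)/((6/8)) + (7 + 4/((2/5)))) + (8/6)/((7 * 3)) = 1327/63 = 21.06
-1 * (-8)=8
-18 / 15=-6 / 5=-1.20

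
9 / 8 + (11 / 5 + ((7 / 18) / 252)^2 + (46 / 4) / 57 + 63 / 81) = 171711671 / 39890880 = 4.30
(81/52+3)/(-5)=-237/260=-0.91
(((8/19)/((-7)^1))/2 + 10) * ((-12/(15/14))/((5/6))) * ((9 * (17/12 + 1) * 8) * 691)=-7652653632/475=-16110849.75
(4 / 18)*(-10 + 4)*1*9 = -12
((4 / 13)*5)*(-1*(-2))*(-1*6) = -240 / 13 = -18.46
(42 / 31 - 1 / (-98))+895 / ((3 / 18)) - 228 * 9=10084231 / 3038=3319.37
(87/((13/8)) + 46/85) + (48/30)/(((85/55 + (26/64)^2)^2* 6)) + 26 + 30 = 110.17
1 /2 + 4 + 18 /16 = 45 /8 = 5.62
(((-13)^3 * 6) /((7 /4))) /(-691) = 52728 /4837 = 10.90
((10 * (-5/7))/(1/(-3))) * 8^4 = 614400/7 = 87771.43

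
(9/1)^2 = 81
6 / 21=2 / 7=0.29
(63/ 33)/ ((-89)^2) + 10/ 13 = 871583/ 1132703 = 0.77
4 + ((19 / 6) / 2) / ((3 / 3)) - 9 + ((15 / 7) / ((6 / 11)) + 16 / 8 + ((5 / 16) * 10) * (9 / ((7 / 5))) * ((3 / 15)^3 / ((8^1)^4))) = 1728539 / 688128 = 2.51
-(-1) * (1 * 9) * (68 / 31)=612 / 31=19.74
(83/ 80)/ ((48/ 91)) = 7553/ 3840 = 1.97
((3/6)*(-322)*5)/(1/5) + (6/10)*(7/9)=-60368/15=-4024.53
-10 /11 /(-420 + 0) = 1 /462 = 0.00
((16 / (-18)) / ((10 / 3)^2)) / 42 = -1 / 525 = -0.00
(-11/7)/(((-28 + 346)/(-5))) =55/2226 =0.02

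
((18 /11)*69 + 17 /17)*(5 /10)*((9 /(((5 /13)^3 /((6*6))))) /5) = 445960242 /6875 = 64866.94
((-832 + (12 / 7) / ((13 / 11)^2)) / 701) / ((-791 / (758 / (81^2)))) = 0.00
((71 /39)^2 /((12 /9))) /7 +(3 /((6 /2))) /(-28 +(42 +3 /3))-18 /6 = -61001 /23660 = -2.58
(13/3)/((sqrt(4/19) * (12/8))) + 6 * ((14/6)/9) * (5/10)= 7/9 + 13 * sqrt(19)/9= 7.07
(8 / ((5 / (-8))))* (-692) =44288 / 5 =8857.60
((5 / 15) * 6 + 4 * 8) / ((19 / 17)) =30.42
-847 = -847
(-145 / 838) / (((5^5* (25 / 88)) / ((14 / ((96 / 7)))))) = -15631 / 78562500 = -0.00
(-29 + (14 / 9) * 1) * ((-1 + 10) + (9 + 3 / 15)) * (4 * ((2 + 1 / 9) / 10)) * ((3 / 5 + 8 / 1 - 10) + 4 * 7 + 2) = -12063.21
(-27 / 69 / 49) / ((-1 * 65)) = 9 / 73255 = 0.00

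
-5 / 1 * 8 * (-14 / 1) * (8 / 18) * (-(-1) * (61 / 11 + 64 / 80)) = 156352 / 99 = 1579.31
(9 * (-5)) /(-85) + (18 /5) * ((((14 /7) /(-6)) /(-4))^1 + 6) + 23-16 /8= 7383 /170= 43.43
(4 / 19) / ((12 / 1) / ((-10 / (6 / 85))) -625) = -1700 / 5047559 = -0.00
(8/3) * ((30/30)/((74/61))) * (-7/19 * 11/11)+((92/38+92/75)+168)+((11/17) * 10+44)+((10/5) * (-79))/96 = 1050075149/4780400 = 219.66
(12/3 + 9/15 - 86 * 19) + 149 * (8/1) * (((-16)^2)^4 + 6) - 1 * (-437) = 25598005113958/5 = 5119601022791.60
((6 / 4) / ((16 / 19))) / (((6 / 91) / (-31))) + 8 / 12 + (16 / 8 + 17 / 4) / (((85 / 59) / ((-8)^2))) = -1825133 / 3264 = -559.17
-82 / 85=-0.96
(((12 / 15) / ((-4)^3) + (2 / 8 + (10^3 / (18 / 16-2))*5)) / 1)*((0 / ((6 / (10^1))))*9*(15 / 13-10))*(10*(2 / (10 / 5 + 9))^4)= 0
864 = 864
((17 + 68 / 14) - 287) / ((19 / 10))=-139.55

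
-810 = -810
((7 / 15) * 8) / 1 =56 / 15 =3.73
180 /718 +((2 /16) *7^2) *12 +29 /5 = 285587 /3590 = 79.55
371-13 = 358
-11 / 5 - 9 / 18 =-27 / 10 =-2.70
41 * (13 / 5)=533 / 5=106.60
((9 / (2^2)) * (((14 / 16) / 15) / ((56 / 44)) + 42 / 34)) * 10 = 28.83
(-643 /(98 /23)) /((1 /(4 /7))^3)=-473248 /16807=-28.16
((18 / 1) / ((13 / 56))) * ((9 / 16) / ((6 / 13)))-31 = 127 / 2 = 63.50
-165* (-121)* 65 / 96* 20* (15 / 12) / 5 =2162875 / 32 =67589.84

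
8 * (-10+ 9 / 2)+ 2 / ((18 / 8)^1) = -388 / 9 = -43.11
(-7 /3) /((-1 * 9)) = 7 /27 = 0.26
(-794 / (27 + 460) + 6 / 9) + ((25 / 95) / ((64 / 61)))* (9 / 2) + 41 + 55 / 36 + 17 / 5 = 2456618467 / 53297280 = 46.09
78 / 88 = 39 / 44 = 0.89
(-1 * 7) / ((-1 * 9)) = 7 / 9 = 0.78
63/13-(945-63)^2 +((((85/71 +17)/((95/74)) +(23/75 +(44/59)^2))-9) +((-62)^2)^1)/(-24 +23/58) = -256682318552479537/329890976025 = -778082.27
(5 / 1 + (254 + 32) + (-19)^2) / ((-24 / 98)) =-2662.33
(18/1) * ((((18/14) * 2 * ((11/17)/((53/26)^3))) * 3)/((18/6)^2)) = 20880288/17716363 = 1.18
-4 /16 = -1 /4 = -0.25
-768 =-768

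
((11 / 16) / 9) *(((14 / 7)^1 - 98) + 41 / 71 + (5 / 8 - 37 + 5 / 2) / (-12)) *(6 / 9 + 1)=-34713745 / 2944512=-11.79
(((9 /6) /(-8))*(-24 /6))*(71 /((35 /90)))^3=1565502714 /343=4564147.85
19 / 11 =1.73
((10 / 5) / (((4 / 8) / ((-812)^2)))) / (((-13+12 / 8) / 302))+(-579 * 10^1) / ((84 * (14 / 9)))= -312223320139 / 4508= -69259831.44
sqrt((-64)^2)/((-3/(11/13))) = -18.05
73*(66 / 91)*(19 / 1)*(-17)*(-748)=1164048072 / 91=12791737.05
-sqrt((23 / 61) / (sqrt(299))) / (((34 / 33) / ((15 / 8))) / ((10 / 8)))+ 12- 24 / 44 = -2475*13^(3 / 4)*23^(1 / 4)*sqrt(61) / 862784+ 126 / 11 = 11.12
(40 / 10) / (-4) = -1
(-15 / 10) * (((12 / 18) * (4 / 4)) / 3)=-1 / 3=-0.33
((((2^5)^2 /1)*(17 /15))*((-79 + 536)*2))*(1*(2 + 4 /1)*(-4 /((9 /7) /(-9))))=891011072 /5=178202214.40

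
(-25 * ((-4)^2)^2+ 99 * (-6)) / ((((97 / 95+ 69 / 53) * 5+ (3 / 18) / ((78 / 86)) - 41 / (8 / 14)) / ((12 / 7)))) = 39553252128 / 197776061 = 199.99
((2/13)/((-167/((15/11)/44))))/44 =-15/23116808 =-0.00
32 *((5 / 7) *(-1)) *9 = -1440 / 7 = -205.71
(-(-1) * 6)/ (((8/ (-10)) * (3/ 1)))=-5/ 2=-2.50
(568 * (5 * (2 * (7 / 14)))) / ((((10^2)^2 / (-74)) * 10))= -2627 / 1250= -2.10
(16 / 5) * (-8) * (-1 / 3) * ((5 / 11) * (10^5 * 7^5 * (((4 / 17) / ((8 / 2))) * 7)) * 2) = 3011814400000 / 561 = 5368653119.43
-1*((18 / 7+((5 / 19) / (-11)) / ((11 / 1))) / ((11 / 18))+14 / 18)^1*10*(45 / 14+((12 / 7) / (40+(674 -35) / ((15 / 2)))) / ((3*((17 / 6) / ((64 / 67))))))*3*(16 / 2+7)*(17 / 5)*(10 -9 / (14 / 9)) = -37582645336434375 / 363810234634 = -103302.88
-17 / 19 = -0.89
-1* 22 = -22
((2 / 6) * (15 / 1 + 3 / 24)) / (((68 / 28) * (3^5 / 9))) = 847 / 11016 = 0.08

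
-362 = -362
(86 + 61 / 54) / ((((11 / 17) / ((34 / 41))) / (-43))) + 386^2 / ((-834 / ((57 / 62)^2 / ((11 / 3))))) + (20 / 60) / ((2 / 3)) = -7876407608077 / 1626591483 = -4842.28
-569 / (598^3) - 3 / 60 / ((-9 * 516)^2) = -30705412859 / 11529964835513280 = -0.00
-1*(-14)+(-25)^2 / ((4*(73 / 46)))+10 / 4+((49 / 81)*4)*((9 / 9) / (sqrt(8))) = 49*sqrt(2) / 81+8392 / 73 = 115.81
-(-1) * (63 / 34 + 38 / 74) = 2977 / 1258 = 2.37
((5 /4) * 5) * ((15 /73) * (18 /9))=375 /146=2.57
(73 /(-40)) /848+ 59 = 2001207 /33920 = 59.00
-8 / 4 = -2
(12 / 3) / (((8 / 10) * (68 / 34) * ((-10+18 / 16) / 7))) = -140 / 71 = -1.97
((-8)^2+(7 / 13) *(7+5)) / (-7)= -916 / 91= -10.07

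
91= 91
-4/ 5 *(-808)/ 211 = 3232/ 1055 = 3.06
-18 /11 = -1.64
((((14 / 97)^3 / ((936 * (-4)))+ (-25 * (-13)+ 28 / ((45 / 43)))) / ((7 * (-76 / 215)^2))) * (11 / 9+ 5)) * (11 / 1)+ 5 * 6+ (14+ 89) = 76765317914359031 / 2775497004072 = 27658.22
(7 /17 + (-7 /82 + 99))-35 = 89671 /1394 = 64.33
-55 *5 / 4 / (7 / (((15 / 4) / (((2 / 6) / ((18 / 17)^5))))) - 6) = 12.43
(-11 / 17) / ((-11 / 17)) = 1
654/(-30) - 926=-4739/5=-947.80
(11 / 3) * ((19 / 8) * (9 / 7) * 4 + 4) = 59.45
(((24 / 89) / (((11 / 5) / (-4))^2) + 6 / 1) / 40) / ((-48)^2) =4123 / 55137280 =0.00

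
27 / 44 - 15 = -14.39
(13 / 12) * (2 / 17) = 13 / 102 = 0.13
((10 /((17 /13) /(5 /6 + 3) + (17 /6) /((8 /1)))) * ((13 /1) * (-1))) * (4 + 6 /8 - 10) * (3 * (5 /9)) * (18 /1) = 29447.56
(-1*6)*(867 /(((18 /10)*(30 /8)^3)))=-36992 /675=-54.80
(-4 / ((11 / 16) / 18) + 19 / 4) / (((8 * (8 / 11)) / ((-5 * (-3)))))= -65985 / 256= -257.75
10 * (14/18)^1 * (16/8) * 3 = 140/3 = 46.67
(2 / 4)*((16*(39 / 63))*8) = 832 / 21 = 39.62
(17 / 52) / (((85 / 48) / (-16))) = -192 / 65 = -2.95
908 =908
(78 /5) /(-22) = -39 /55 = -0.71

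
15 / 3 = 5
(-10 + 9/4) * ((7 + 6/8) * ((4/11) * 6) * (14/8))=-20181/88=-229.33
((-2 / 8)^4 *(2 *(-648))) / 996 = -27 / 5312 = -0.01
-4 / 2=-2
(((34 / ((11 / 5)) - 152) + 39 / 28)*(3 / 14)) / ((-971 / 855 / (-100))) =-2669331375 / 1046738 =-2550.14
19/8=2.38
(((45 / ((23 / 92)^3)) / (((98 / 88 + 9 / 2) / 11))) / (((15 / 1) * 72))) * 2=7744 / 741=10.45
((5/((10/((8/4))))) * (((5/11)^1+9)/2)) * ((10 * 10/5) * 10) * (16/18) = 83200/99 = 840.40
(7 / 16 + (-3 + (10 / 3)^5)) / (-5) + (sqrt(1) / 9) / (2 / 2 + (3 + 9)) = -20668321 / 252720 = -81.78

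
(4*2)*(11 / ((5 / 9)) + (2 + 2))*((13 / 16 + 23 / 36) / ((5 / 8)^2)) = 795872 / 1125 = 707.44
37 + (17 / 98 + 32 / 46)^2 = 191816773 / 5080516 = 37.76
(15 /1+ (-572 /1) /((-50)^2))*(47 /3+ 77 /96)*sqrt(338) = 3953027*sqrt(2) /1250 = 4472.34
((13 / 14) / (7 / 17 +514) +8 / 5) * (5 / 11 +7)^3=54064113556 / 81477165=663.55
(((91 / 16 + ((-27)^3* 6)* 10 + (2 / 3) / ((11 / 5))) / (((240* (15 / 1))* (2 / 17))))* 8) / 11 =-10600422709 / 5227200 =-2027.94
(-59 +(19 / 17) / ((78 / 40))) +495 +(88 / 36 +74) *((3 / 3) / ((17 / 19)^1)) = 1038280 / 1989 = 522.01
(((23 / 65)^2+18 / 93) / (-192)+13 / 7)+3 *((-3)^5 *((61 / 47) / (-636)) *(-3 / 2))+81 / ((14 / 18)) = 6500129719841 / 62641675200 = 103.77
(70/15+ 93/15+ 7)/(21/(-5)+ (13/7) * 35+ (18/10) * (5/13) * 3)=52/183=0.28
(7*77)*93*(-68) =-3408636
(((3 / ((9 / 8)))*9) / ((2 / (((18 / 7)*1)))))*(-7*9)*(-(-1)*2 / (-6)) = 648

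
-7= -7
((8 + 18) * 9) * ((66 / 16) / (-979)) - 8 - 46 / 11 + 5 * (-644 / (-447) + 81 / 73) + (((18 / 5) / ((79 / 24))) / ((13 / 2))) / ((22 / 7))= -237999349561 / 656165684460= -0.36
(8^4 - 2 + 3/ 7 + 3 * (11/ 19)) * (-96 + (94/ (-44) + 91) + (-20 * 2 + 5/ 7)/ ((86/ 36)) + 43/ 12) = -216436622755/ 2642178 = -81915.99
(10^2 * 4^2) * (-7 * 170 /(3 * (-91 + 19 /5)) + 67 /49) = 151674400 /16023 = 9466.04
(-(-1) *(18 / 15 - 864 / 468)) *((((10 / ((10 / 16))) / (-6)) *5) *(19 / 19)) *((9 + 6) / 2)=840 / 13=64.62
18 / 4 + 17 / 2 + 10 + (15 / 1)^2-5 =243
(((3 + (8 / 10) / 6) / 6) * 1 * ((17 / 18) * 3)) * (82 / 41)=799 / 270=2.96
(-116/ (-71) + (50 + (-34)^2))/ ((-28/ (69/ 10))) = -2958099/ 9940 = -297.60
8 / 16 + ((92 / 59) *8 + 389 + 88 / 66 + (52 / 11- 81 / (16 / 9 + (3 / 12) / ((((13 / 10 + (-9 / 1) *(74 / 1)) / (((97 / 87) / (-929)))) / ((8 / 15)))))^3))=60696517419483175853448637439983 / 154201216040837396975920728000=393.62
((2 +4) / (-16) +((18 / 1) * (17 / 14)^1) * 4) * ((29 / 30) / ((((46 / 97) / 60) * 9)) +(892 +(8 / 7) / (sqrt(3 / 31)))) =1625 * sqrt(93) / 49 +304617625 / 3864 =79154.60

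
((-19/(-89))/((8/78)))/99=247/11748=0.02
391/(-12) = -391/12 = -32.58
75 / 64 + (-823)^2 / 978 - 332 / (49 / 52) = 523554803 / 1533504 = 341.41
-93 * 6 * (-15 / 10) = 837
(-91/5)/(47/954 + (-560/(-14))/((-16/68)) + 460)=-86814/1383535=-0.06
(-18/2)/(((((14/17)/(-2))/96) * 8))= 1836/7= 262.29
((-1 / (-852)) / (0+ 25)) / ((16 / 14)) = 7 / 170400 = 0.00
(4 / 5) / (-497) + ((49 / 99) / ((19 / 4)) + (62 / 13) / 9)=38434598 / 60765705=0.63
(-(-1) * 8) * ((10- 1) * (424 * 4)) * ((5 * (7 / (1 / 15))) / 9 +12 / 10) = 36348672 / 5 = 7269734.40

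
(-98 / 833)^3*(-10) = 80 / 4913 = 0.02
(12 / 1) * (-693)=-8316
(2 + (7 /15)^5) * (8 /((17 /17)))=12284456 /759375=16.18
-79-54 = -133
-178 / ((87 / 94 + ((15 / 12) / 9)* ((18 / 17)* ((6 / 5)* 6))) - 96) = 284444 / 150237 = 1.89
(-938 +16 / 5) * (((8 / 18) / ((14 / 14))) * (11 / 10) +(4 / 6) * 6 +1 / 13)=-4161418 / 975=-4268.12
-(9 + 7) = -16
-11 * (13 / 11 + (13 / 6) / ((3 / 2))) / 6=-130 / 27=-4.81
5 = 5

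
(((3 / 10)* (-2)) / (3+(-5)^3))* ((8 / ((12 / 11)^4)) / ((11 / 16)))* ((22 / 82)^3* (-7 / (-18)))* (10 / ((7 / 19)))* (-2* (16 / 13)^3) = -68934981632 / 2244490314651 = -0.03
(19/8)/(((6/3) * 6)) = 0.20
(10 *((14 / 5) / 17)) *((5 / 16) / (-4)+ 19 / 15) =7987 / 4080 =1.96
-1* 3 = -3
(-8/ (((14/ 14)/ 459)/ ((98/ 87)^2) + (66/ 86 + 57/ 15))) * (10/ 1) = -8424628800/ 481168343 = -17.51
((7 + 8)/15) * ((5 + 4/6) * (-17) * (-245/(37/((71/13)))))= 5027155/1443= 3483.82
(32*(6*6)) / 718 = 1.60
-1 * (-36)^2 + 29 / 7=-9043 / 7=-1291.86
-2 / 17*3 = -0.35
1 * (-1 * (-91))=91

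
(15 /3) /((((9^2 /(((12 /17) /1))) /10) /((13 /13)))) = 200 /459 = 0.44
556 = 556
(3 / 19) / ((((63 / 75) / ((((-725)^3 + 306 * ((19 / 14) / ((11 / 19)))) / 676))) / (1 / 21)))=-183393502450 / 36345309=-5045.86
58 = 58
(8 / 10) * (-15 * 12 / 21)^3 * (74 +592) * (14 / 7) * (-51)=11738649600 / 343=34223468.22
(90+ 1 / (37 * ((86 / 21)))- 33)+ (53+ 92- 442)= -763659 / 3182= -239.99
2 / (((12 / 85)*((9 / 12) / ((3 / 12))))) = 85 / 18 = 4.72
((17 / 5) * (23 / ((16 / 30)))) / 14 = 1173 / 112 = 10.47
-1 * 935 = -935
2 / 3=0.67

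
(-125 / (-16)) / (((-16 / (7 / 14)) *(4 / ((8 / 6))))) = -125 / 1536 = -0.08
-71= -71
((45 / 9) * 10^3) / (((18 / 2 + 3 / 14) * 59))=70000 / 7611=9.20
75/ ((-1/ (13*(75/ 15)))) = -4875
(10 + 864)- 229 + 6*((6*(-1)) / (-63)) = 4519 / 7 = 645.57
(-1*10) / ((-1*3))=10 / 3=3.33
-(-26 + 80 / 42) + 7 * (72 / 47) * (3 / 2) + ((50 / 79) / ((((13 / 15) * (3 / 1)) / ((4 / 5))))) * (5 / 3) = 13685922 / 337883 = 40.50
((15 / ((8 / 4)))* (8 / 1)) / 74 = 30 / 37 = 0.81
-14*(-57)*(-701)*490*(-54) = 14801671080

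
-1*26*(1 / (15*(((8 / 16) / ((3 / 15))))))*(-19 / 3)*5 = 988 / 45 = 21.96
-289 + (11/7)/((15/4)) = -30301/105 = -288.58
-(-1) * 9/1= 9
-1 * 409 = -409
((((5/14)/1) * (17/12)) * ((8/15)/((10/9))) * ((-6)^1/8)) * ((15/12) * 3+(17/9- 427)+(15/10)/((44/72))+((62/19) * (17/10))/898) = 17184099409/225218400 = 76.30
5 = 5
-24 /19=-1.26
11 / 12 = 0.92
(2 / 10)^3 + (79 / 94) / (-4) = -9499 / 47000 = -0.20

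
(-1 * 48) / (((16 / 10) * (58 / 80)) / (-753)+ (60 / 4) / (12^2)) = -14457600 / 30911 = -467.72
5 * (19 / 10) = 19 / 2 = 9.50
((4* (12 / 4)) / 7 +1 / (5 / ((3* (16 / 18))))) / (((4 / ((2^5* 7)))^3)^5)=5631633297226653769136078848 / 15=375442219815110251275738600.00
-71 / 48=-1.48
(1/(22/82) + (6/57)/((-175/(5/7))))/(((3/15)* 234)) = 63611/798798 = 0.08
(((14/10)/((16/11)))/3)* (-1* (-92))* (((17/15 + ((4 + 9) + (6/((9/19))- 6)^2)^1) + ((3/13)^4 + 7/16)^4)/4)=203711796235841268867568288751/470974423313831839845580800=432.53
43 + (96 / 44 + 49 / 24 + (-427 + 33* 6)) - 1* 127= -308.78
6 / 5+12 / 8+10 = 12.70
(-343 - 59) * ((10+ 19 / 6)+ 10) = -9313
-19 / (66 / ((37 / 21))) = -703 / 1386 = -0.51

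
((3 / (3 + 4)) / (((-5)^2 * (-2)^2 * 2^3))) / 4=3 / 22400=0.00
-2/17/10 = -1/85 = -0.01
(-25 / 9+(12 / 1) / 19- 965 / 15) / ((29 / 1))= -392 / 171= -2.29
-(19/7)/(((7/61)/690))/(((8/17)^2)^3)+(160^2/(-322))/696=-19312708300648895/12851478528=-1502761.59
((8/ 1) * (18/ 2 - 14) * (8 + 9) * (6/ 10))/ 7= -408/ 7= -58.29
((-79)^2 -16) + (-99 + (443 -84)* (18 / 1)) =12588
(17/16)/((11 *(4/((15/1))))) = 255/704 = 0.36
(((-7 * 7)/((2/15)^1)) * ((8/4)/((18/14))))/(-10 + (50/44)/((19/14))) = 71687/1149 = 62.39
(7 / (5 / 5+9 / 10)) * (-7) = -490 / 19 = -25.79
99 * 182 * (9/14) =11583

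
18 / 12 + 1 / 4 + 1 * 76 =311 / 4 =77.75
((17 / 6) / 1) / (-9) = -17 / 54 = -0.31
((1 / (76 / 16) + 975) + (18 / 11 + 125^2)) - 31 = 3463307 / 209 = 16570.85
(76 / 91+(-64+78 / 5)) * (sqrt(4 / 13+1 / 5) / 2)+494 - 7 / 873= 431255 / 873 - 10821 * sqrt(2145) / 29575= 477.05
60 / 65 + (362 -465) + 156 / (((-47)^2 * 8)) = -5862179 / 57434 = -102.07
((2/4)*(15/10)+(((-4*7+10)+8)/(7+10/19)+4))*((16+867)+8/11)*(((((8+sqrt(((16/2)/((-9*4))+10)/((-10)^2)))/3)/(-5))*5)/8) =-19023997/18876 - 19023997*sqrt(22)/2265120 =-1047.23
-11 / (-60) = 11 / 60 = 0.18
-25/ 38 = -0.66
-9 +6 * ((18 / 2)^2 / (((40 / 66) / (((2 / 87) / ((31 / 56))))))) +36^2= 5934753 / 4495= 1320.30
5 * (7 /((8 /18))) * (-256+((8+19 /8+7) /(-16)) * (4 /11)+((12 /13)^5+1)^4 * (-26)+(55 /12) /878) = -32641676991532082814144014229495 /903630474524547746362781824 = -36122.82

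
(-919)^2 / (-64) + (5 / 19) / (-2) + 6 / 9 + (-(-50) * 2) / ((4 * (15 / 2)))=-16041955 / 1216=-13192.40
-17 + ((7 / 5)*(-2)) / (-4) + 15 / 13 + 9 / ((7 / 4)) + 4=-5463 / 910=-6.00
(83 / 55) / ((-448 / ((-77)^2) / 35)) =-699.02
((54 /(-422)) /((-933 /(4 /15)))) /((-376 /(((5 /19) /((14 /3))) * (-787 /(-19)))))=-7083 /31174962196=-0.00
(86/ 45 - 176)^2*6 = 122743112/ 675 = 181841.65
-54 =-54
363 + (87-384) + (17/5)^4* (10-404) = -32866024/625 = -52585.64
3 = 3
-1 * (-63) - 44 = 19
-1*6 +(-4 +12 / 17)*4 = -326 / 17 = -19.18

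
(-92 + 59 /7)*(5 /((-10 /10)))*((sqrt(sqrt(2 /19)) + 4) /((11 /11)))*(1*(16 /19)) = 1607.95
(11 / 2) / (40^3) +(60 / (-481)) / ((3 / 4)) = -10234709 / 61568000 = -0.17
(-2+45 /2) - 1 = 39 /2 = 19.50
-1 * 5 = -5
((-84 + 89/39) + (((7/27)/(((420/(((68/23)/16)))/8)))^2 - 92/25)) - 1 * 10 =-430435512239/4511999700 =-95.40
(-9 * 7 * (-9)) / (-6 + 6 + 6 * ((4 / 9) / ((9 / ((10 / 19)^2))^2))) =17955757701 / 80000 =224446.97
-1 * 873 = -873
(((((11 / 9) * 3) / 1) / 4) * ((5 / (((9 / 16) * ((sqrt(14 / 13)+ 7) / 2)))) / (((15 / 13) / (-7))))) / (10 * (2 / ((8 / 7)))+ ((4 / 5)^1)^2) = -5205200 / 6538563+ 57200 * sqrt(182) / 6538563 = -0.68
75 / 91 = 0.82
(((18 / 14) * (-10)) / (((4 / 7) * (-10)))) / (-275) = -9 / 1100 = -0.01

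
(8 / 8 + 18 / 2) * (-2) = -20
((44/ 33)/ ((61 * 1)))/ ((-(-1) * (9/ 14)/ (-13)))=-728/ 1647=-0.44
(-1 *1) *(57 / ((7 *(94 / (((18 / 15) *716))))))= -122436 / 1645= -74.43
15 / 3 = 5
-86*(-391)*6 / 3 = 67252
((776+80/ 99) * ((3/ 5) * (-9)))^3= -12280344552304128/ 166375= -73811236978.54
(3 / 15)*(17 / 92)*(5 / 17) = 1 / 92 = 0.01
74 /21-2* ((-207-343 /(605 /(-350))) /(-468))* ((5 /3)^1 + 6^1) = 1928279 /594594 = 3.24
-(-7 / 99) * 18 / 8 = 7 / 44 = 0.16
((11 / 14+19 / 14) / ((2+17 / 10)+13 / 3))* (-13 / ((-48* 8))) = 975 / 107968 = 0.01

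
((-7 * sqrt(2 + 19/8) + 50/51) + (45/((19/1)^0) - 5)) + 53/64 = 136463/3264 - 7 * sqrt(70)/4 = 27.17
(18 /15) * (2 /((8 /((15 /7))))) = 0.64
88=88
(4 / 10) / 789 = 0.00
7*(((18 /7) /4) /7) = 9 /14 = 0.64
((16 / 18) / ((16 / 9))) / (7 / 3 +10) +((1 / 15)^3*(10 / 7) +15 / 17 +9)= 9.92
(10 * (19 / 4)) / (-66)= -95 / 132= -0.72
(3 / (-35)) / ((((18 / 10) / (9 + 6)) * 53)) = -5 / 371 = -0.01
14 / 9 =1.56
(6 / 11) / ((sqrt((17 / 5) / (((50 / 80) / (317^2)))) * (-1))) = -15 * sqrt(34) / 118558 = -0.00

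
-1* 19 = -19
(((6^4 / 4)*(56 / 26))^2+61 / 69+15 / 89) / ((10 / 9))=151623799008 / 345943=438291.28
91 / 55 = 1.65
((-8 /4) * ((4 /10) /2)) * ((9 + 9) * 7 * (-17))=4284 /5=856.80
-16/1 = -16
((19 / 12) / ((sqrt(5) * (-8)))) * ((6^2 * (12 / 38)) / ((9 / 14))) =-7 * sqrt(5) / 10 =-1.57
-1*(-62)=62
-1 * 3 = -3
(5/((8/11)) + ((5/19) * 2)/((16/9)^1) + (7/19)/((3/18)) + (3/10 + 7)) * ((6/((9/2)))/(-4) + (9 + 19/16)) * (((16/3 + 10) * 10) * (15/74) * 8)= 114936635/2812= 40873.63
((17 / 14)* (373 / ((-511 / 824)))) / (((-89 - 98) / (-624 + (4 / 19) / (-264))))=-60125504486 / 24670569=-2437.13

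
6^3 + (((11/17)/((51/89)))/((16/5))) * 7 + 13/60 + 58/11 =170872123/762960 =223.96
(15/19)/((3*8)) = 5/152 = 0.03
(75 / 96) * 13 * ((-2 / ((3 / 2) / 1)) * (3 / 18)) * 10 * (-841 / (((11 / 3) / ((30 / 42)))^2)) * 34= 580815625 / 23716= 24490.45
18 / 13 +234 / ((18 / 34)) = 5764 / 13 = 443.38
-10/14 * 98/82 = -35/41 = -0.85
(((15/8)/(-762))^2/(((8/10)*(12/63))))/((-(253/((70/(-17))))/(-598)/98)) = -58524375/1544254976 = -0.04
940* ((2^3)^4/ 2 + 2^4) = 1940160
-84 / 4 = -21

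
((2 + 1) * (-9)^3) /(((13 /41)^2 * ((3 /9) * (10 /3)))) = -33087123 /1690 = -19578.18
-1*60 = -60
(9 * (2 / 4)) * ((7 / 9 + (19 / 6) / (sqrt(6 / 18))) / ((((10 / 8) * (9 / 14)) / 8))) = 280.56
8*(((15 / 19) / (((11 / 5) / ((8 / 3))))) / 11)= 1600 / 2299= 0.70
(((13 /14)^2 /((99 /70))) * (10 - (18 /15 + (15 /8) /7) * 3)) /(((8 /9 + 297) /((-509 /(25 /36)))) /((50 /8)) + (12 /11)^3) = 146791653723 /53057435984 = 2.77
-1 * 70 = -70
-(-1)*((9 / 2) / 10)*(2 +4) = 27 / 10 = 2.70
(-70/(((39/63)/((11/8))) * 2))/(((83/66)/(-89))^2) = -69740959365/179114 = -389366.32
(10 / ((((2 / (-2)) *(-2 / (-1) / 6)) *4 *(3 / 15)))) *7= -525 / 2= -262.50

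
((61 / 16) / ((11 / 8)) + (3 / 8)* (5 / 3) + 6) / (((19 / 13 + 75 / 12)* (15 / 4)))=21502 / 66165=0.32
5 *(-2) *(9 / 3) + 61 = 31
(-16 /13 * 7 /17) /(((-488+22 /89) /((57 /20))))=23674 /7994675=0.00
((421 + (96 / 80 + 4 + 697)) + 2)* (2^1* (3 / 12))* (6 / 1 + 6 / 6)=19691 / 5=3938.20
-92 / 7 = -13.14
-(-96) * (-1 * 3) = -288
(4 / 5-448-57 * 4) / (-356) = 1.90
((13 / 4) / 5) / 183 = 13 / 3660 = 0.00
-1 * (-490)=490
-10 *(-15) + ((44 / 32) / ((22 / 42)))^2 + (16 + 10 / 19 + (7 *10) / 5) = 227899 / 1216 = 187.42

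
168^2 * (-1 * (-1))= 28224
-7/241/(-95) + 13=297642/22895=13.00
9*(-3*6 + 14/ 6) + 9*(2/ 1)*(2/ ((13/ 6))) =-1617/ 13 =-124.38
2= 2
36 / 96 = 0.38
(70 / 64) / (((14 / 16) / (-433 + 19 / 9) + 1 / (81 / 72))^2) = 348042744 / 250278125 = 1.39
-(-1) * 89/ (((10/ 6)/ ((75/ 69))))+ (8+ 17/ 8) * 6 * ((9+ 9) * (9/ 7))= 471399/ 322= 1463.97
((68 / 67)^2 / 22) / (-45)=-2312 / 2222055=-0.00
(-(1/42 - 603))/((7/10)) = 126625/147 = 861.39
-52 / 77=-0.68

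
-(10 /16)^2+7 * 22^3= 4770279 /64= 74535.61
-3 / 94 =-0.03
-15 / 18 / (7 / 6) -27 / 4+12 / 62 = -6311 / 868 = -7.27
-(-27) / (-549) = -3 / 61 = -0.05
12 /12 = 1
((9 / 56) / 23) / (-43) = -9 / 55384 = -0.00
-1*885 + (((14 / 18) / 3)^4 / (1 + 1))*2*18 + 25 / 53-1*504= -4345279502 / 3129597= -1388.45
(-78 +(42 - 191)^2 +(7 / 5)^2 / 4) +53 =2217649 / 100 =22176.49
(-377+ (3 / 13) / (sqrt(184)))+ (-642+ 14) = -1005+ 3 * sqrt(46) / 1196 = -1004.98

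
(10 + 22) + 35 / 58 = 1891 / 58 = 32.60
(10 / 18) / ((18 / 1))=0.03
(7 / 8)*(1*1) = 7 / 8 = 0.88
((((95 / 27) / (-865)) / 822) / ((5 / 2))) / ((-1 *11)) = 19 / 105587955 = 0.00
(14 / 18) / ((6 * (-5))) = -7 / 270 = -0.03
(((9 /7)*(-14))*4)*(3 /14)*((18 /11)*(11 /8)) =-243 /7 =-34.71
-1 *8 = -8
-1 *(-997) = 997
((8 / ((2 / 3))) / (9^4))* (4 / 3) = 16 / 6561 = 0.00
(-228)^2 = 51984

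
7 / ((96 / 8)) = 7 / 12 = 0.58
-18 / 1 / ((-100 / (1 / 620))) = 9 / 31000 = 0.00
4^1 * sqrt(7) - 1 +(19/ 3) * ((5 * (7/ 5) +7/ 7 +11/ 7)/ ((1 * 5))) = 21.71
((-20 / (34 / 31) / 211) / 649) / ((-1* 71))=310 / 165285373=0.00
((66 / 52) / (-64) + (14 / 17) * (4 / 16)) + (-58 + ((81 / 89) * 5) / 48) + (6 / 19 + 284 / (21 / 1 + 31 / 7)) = -2211642851 / 47835008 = -46.23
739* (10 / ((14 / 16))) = 59120 / 7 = 8445.71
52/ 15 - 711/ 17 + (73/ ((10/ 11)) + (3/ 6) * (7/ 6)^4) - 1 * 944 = -198537083/ 220320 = -901.13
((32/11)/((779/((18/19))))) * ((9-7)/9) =128/162811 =0.00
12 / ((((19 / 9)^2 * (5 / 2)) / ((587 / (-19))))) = -1141128 / 34295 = -33.27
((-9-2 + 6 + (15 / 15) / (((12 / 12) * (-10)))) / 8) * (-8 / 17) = 3 / 10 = 0.30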